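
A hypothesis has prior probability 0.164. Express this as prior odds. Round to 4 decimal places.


Odds = P(H) / P(not H) = 0.164 / 0.836
= 0.1962

0.1962


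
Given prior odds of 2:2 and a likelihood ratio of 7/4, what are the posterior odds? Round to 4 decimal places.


Posterior odds = prior odds * LR
Prior odds = 2/2 = 1.0
LR = 7/4 = 1.75
Posterior odds = 1.0 * 1.75 = 1.75

1.75


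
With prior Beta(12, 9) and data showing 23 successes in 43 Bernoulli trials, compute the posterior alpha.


Conjugate update: alpha_posterior = alpha_prior + k
= 12 + 23 = 35

35


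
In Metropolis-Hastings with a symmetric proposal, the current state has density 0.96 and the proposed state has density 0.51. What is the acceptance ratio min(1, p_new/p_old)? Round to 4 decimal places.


Ratio = p_new / p_old = 0.51 / 0.96 = 0.5312
Acceptance = min(1, 0.5312) = 0.5312

0.5312


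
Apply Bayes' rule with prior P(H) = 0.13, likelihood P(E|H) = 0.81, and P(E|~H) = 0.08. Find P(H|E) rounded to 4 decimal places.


Step 1: Compute marginal P(E) = P(E|H)P(H) + P(E|~H)P(~H)
= 0.81*0.13 + 0.08*0.87 = 0.1749
Step 2: P(H|E) = P(E|H)P(H)/P(E) = 0.1053/0.1749
= 0.6021

0.6021


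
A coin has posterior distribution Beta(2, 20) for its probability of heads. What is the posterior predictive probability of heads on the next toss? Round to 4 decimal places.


Posterior predictive = E[theta] = alpha/(alpha+beta)
= 2/22
= 0.0909

0.0909


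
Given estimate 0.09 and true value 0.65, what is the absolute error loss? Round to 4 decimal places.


Absolute error = |estimate - true|
= |-0.56| = 0.56

0.56


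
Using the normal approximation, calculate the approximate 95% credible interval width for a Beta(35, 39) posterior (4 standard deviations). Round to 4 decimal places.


Var(Beta) = 35*39/(74^2 * 75) = 0.0033
SD = 0.0577
Width ~ 4*SD = 0.2306

0.2306


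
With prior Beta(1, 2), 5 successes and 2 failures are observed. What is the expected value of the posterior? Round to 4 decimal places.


Posterior = Beta(6, 4)
E[theta] = alpha/(alpha+beta)
= 6/10 = 0.6

0.6


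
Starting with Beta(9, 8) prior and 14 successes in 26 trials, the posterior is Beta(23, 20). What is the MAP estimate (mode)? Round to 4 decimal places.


The mode of Beta(a, b) when a > 1 and b > 1 is (a-1)/(a+b-2)
= (23 - 1) / (23 + 20 - 2)
= 22 / 41
= 0.5366

0.5366


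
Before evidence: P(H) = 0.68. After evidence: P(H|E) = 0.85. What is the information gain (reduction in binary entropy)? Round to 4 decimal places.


Prior entropy = 0.9044
Posterior entropy = 0.6098
Information gain = 0.9044 - 0.6098 = 0.2945

0.2945


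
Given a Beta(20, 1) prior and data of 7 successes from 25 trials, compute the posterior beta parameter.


Number of failures = 25 - 7 = 18
Posterior beta = 1 + 18 = 19

19


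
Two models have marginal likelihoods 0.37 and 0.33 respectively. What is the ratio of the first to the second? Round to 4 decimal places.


Evidence ratio = 0.37 / 0.33
= 1.1212

1.1212


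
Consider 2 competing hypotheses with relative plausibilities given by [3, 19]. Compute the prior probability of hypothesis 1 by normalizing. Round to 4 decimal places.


Sum of weights = 3 + 19 = 22
Normalized prior for H1 = 3 / 22
= 0.1364

0.1364


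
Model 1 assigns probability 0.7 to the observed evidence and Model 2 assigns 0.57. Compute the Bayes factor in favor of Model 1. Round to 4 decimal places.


BF = P(data|M1) / P(data|M2)
= 0.7 / 0.57 = 1.2281

1.2281


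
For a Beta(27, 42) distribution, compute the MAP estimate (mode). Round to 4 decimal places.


MAP = mode = (a-1)/(a+b-2)
= (27-1)/(27+42-2)
= 26/67 = 0.3881

0.3881


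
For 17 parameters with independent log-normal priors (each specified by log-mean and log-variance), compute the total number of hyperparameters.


A log-normal prior has 2 hyperparameters per parameter.
Total = 17 * 2 = 34

34


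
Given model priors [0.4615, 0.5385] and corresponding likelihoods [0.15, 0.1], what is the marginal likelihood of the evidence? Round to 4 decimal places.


P(E) = sum_i P(M_i) P(E|M_i)
= 0.0692 + 0.0539
= 0.1231

0.1231


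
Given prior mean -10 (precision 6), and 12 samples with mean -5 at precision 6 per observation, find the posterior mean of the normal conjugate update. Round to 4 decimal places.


The posterior mean is a precision-weighted average of prior and data.
Post. prec. = 6 + 72 = 78
Post. mean = (-60 + -360)/78 = -420/78 = -5.3846

-5.3846


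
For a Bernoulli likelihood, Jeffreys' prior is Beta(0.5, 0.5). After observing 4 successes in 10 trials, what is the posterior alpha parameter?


Jeffreys' prior for Bernoulli is Beta(0.5, 0.5).
Posterior is Beta(0.5 + k, 0.5 + n - k).
Posterior alpha = 0.5 + k = 0.5 + 4 = 4.5

4.5


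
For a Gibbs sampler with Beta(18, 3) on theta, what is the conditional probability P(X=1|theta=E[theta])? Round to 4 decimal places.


E[theta] = 18/(18+3) = 0.8571
P(X=1|theta) = theta = 0.8571

0.8571


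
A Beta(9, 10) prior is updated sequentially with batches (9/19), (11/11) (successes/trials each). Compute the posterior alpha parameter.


Sequential conjugate updating is equivalent to a single batch update.
Total successes across all batches = 20
alpha_posterior = alpha_prior + total_successes = 9 + 20
= 29

29


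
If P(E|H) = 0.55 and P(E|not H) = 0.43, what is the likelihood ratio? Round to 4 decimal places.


Likelihood ratio = P(E|H) / P(E|not H)
= 0.55 / 0.43
= 1.2791

1.2791


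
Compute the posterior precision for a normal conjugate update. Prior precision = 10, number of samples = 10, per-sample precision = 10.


tau_post = tau_0 + n * tau
= 10 + 10 * 10 = 110

110


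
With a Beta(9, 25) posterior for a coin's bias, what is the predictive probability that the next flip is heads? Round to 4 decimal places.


The predictive probability equals the posterior mean.
P(next = heads) = alpha / (alpha + beta)
= 9 / 34 = 0.2647

0.2647


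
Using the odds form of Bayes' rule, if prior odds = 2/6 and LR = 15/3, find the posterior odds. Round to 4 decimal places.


Bayes' rule in odds form: posterior odds = prior odds * LR
= (2 * 15) / (6 * 3)
= 30/18 = 1.6667

1.6667


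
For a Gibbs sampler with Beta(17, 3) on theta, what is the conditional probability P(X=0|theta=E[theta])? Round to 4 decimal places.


E[theta] = 17/(17+3) = 0.85
P(X=0|theta) = 1 - theta = 0.15

0.15


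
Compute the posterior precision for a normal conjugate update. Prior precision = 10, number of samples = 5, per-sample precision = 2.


tau_post = tau_0 + n * tau
= 10 + 5 * 2 = 20

20


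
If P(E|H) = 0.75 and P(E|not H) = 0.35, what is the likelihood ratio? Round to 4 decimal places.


Likelihood ratio = P(E|H) / P(E|not H)
= 0.75 / 0.35
= 2.1429

2.1429


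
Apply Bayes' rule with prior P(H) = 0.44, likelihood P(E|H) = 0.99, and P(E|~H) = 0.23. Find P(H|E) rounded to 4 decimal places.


Step 1: Compute marginal P(E) = P(E|H)P(H) + P(E|~H)P(~H)
= 0.99*0.44 + 0.23*0.56 = 0.5644
Step 2: P(H|E) = P(E|H)P(H)/P(E) = 0.4356/0.5644
= 0.7718

0.7718


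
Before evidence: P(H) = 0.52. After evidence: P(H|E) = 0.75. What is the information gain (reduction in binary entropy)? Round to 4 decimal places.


Prior entropy = 0.9988
Posterior entropy = 0.8113
Information gain = 0.9988 - 0.8113 = 0.1876

0.1876


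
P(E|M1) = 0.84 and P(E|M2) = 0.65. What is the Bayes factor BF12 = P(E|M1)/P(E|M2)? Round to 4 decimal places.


Bayes factor BF12 = P(E|M1) / P(E|M2)
= 0.84 / 0.65
= 1.2923

1.2923


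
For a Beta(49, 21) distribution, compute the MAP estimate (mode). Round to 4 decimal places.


MAP = mode = (a-1)/(a+b-2)
= (49-1)/(49+21-2)
= 48/68 = 0.7059

0.7059


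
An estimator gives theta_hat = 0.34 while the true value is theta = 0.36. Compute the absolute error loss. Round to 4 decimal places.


The absolute error loss is |theta_hat - theta|
= |0.34 - 0.36|
= 0.02

0.02


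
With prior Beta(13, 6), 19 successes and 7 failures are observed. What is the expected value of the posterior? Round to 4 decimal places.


Posterior = Beta(32, 13)
E[theta] = alpha/(alpha+beta)
= 32/45 = 0.7111

0.7111


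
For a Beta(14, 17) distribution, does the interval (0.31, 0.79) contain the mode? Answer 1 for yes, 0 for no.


Mode of Beta(a,b) = (a-1)/(a+b-2)
= (14-1)/(14+17-2) = 0.4483
Check: 0.31 <= 0.4483 <= 0.79?
Result: 1

1


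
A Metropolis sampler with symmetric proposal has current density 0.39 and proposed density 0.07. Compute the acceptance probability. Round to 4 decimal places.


For symmetric proposals, acceptance = min(1, pi(x*)/pi(x))
= min(1, 0.07/0.39)
= min(1, 0.1795) = 0.1795

0.1795


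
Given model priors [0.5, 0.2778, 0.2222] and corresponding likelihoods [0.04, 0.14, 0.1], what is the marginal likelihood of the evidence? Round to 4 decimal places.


P(E) = sum_i P(M_i) P(E|M_i)
= 0.02 + 0.0389 + 0.0222
= 0.0811

0.0811


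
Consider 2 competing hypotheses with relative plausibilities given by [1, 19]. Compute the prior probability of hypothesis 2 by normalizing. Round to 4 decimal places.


Sum of weights = 1 + 19 = 20
Normalized prior for H2 = 19 / 20
= 0.95

0.95


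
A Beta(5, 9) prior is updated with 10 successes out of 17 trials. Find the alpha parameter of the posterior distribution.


In the Beta-Binomial conjugate update:
alpha_post = alpha_prior + successes
= 5 + 10
= 15

15


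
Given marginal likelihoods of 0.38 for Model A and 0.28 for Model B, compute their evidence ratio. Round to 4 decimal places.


Ratio = ML(A) / ML(B) = 0.38/0.28
= 1.3571

1.3571


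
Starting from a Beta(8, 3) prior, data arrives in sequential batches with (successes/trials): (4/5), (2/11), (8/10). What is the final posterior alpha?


In sequential Bayesian updating, we sum all successes.
Total successes = 14
Final alpha = 8 + 14 = 22

22


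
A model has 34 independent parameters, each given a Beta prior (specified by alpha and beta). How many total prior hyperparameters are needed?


Each Beta prior needs 2 hyperparameters (alpha and beta).
Total = 2 * 34 = 68

68


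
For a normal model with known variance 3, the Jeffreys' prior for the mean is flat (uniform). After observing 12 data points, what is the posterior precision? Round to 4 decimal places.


Jeffreys' prior for normal mean (known variance) is flat.
Prior precision = 0.
Posterior precision = prior_prec + n/sigma^2 = 0 + 12/3
= 4.0

4.0


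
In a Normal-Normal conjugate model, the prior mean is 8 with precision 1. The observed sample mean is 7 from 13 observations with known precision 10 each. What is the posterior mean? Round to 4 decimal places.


Posterior precision = tau0 + n*tau = 1 + 13*10 = 131
Posterior mean = (tau0*mu0 + n*tau*xbar) / posterior_precision
= (1*8 + 13*10*7) / 131
= 918 / 131 = 7.0076

7.0076


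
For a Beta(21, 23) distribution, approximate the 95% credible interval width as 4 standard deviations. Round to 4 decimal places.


Variance of Beta(a,b) = ab / ((a+b)^2 * (a+b+1))
= 21*23 / ((44)^2 * 45)
= 0.0055
SD = sqrt(0.0055) = 0.0745
Width = 4 * SD = 0.2978

0.2978


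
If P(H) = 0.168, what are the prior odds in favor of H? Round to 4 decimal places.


Prior odds = P(H) / (1 - P(H))
= 0.168 / 0.832
= 0.2019

0.2019


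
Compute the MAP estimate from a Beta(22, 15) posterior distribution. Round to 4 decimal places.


MAP = mode of Beta distribution
= (alpha - 1)/(alpha + beta - 2)
= (22-1)/(22+15-2)
= 21/35 = 0.6

0.6


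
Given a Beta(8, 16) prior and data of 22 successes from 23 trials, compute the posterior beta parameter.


Number of failures = 23 - 22 = 1
Posterior beta = 16 + 1 = 17

17


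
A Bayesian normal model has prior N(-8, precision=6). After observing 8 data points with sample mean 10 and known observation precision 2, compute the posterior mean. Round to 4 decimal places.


Posterior mean = (prior_precision * prior_mean + n * data_precision * data_mean) / (prior_precision + n * data_precision)
Numerator = 6*-8 + 8*2*10 = 112
Denominator = 6 + 8*2 = 22
Posterior mean = 5.0909

5.0909


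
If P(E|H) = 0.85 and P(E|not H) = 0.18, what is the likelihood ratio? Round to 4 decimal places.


Likelihood ratio = P(E|H) / P(E|not H)
= 0.85 / 0.18
= 4.7222

4.7222


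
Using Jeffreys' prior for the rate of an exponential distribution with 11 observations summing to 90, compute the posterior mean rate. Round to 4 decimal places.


Jeffreys' prior leads to posterior Gamma(11, 90).
Mean = 11/90 = 0.1222

0.1222


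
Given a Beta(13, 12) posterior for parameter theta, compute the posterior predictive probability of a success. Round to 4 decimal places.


For a Beta-Bernoulli model, the predictive probability is the mean:
P(success) = 13/(13+12) = 13/25 = 0.52

0.52


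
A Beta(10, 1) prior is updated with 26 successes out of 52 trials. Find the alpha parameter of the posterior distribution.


In the Beta-Binomial conjugate update:
alpha_post = alpha_prior + successes
= 10 + 26
= 36

36


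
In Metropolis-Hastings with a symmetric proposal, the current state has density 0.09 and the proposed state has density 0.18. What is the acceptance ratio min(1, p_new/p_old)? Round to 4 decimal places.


Ratio = p_new / p_old = 0.18 / 0.09 = 2.0
Acceptance = min(1, 2.0) = 1.0

1.0


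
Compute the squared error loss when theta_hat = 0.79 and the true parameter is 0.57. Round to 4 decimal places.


L = (theta_hat - theta_true)^2
= (0.79 - 0.57)^2
= 0.22^2 = 0.0484

0.0484


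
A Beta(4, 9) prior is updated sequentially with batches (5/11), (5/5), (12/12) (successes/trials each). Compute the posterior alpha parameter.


Sequential conjugate updating is equivalent to a single batch update.
Total successes across all batches = 22
alpha_posterior = alpha_prior + total_successes = 4 + 22
= 26

26


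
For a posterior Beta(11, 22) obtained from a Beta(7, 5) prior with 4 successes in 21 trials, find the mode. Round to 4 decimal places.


Mode = (alpha - 1) / (alpha + beta - 2)
= 10 / 31
= 0.3226

0.3226


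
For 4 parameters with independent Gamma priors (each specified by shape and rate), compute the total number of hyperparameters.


A Gamma prior has 2 hyperparameters per parameter.
Total = 4 * 2 = 8

8


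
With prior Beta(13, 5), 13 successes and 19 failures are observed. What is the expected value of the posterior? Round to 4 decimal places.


Posterior = Beta(26, 24)
E[theta] = alpha/(alpha+beta)
= 26/50 = 0.52

0.52


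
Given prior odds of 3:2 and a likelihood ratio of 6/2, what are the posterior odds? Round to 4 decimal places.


Posterior odds = prior odds * LR
Prior odds = 3/2 = 1.5
LR = 6/2 = 3.0
Posterior odds = 1.5 * 3.0 = 4.5

4.5


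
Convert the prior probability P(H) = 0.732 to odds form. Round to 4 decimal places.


P(not H) = 1 - 0.732 = 0.268
Odds = 0.732 / 0.268 = 2.7313

2.7313


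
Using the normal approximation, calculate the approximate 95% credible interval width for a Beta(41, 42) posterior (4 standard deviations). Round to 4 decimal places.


Var(Beta) = 41*42/(83^2 * 84) = 0.003
SD = 0.0546
Width ~ 4*SD = 0.2182

0.2182


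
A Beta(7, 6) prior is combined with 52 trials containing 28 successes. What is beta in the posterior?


In conjugate updating:
beta_posterior = beta_prior + (n - k)
= 6 + (52 - 28)
= 6 + 24 = 30

30


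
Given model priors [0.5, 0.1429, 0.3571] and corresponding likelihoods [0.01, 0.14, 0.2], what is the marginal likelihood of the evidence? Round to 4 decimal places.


P(E) = sum_i P(M_i) P(E|M_i)
= 0.005 + 0.02 + 0.0714
= 0.0964

0.0964


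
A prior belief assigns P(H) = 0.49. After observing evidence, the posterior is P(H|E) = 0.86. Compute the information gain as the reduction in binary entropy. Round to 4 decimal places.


H(prior) = -0.49*log2(0.49) - 0.51*log2(0.51)
= 0.9997
H(post) = -0.86*log2(0.86) - 0.14*log2(0.14)
= 0.5842
IG = 0.9997 - 0.5842 = 0.4155

0.4155


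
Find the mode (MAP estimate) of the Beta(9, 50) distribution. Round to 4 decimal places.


For Beta(a,b) with a,b > 1:
Mode = (a-1)/(a+b-2) = (9-1)/(59-2)
= 8/57 = 0.1404

0.1404


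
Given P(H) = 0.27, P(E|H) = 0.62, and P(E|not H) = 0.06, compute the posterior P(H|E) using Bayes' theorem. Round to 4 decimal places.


By Bayes' theorem: P(H|E) = P(E|H)*P(H) / P(E)
P(E) = P(E|H)*P(H) + P(E|not H)*P(not H)
P(E) = 0.62*0.27 + 0.06*0.73 = 0.2112
P(H|E) = 0.62*0.27 / 0.2112 = 0.7926

0.7926


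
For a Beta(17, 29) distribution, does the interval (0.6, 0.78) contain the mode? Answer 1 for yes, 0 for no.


Mode of Beta(a,b) = (a-1)/(a+b-2)
= (17-1)/(17+29-2) = 0.3636
Check: 0.6 <= 0.3636 <= 0.78?
Result: 0

0


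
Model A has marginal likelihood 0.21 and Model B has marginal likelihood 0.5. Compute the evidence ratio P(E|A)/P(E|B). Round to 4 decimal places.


Evidence ratio = P(E|A) / P(E|B)
= 0.21 / 0.5
= 0.42

0.42


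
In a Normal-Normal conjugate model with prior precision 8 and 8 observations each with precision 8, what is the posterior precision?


Posterior precision = prior precision + n * observation precision
= 8 + 8 * 8
= 8 + 64 = 72

72


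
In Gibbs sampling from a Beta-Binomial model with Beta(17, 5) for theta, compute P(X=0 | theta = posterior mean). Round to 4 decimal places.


Posterior mean = alpha/(alpha+beta) = 17/22 = 0.7727
P(X=0|theta=mean) = 1 - theta = 0.2273

0.2273


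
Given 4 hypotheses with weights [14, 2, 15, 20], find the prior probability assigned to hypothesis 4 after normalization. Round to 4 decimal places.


To normalize, divide each weight by the sum of all weights.
Sum = 51
Prior(H4) = 20/51 = 0.3922

0.3922


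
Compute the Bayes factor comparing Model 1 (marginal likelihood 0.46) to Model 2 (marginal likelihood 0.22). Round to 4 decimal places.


BF12 = marginal likelihood of M1 / marginal likelihood of M2
= 0.46/0.22
= 2.0909

2.0909


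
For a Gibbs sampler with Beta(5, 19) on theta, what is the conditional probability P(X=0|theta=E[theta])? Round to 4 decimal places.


E[theta] = 5/(5+19) = 0.2083
P(X=0|theta) = 1 - theta = 0.7917

0.7917


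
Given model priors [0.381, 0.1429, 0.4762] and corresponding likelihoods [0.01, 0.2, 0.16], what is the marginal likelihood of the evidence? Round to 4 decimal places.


P(E) = sum_i P(M_i) P(E|M_i)
= 0.0038 + 0.0286 + 0.0762
= 0.1086

0.1086


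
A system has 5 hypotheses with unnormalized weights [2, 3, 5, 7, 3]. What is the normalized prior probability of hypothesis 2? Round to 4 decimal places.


The normalized prior is the weight divided by the total.
Total weight = 20
P(H2) = 3 / 20 = 0.15

0.15


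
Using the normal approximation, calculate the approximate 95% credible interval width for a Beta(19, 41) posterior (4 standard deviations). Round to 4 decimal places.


Var(Beta) = 19*41/(60^2 * 61) = 0.0035
SD = 0.0596
Width ~ 4*SD = 0.2382

0.2382


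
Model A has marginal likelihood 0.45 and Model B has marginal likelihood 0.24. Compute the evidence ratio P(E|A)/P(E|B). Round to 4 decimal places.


Evidence ratio = P(E|A) / P(E|B)
= 0.45 / 0.24
= 1.875

1.875


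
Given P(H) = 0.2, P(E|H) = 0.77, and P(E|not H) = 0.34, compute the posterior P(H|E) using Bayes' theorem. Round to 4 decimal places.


By Bayes' theorem: P(H|E) = P(E|H)*P(H) / P(E)
P(E) = P(E|H)*P(H) + P(E|not H)*P(not H)
P(E) = 0.77*0.2 + 0.34*0.8 = 0.426
P(H|E) = 0.77*0.2 / 0.426 = 0.3615

0.3615


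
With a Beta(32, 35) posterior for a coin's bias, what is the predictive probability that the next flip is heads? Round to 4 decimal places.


The predictive probability equals the posterior mean.
P(next = heads) = alpha / (alpha + beta)
= 32 / 67 = 0.4776

0.4776


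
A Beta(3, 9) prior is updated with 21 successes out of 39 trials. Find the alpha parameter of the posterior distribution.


In the Beta-Binomial conjugate update:
alpha_post = alpha_prior + successes
= 3 + 21
= 24

24


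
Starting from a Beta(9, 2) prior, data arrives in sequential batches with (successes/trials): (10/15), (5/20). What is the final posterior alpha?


In sequential Bayesian updating, we sum all successes.
Total successes = 15
Final alpha = 9 + 15 = 24

24


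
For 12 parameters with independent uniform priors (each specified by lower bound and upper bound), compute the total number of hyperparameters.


A uniform prior has 2 hyperparameters per parameter.
Total = 12 * 2 = 24

24


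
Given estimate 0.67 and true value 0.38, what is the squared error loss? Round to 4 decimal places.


Squared error = (estimate - true)^2
Difference = 0.29
Loss = 0.29^2 = 0.0841

0.0841


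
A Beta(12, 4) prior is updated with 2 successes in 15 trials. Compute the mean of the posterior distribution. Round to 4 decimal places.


After update: Beta(14, 17)
Mean = 14 / (14 + 17) = 14 / 31
= 0.4516

0.4516


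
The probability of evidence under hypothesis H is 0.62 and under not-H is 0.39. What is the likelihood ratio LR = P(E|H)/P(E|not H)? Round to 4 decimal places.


LR = 0.62 / 0.39
= 1.5897

1.5897


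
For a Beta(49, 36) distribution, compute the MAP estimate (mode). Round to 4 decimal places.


MAP = mode = (a-1)/(a+b-2)
= (49-1)/(49+36-2)
= 48/83 = 0.5783

0.5783


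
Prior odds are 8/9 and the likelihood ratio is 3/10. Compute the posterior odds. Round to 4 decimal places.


Posterior odds = prior odds * likelihood ratio
= (8/9) * (3/10)
= 24 / 90
= 0.2667

0.2667


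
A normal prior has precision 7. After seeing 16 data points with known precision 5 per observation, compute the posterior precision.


In the conjugate normal model, precisions add:
tau_posterior = tau_prior + n * tau_data
= 7 + 16*5 = 87

87


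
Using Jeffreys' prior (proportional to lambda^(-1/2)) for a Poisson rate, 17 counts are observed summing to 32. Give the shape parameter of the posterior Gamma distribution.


Conjugate update: Gamma(prior_shape + S, prior_rate + n).
Prior shape = 0.5, prior rate = 0.
Posterior shape = 0.5 + S = 0.5 + 32 = 32.5

32.5


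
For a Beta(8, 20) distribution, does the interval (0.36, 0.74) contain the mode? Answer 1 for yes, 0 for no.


Mode of Beta(a,b) = (a-1)/(a+b-2)
= (8-1)/(8+20-2) = 0.2692
Check: 0.36 <= 0.2692 <= 0.74?
Result: 0

0


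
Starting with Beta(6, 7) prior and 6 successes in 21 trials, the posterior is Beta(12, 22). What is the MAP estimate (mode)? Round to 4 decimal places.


The mode of Beta(a, b) when a > 1 and b > 1 is (a-1)/(a+b-2)
= (12 - 1) / (12 + 22 - 2)
= 11 / 32
= 0.3438

0.3438


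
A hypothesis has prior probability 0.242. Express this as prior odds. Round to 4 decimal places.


Odds = P(H) / P(not H) = 0.242 / 0.758
= 0.3193

0.3193


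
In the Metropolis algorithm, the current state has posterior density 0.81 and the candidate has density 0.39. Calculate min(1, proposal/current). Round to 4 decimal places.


Ratio = 0.39/0.81 = 0.4815
Acceptance probability = min(1, 0.4815)
= 0.4815

0.4815


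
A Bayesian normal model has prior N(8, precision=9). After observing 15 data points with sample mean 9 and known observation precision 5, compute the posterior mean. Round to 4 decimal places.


Posterior mean = (prior_precision * prior_mean + n * data_precision * data_mean) / (prior_precision + n * data_precision)
Numerator = 9*8 + 15*5*9 = 747
Denominator = 9 + 15*5 = 84
Posterior mean = 8.8929

8.8929


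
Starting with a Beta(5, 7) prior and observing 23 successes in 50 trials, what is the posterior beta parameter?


Posterior beta = prior beta + failures
Failures = 50 - 23 = 27
beta_post = 7 + 27 = 34

34


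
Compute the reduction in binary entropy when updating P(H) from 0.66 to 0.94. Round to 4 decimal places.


H_before = -p*log2(p) - (1-p)*log2(1-p) for p=0.66: 0.9248
H_after for p=0.94: 0.3274
Reduction = 0.9248 - 0.3274 = 0.5974

0.5974


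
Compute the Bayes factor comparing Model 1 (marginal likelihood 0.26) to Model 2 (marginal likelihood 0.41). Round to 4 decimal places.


BF12 = marginal likelihood of M1 / marginal likelihood of M2
= 0.26/0.41
= 0.6341

0.6341


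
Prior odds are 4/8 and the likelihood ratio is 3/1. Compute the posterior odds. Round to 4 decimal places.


Posterior odds = prior odds * likelihood ratio
= (4/8) * (3/1)
= 12 / 8
= 1.5

1.5


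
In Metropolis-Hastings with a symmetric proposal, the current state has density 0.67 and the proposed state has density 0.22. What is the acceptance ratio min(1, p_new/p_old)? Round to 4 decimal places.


Ratio = p_new / p_old = 0.22 / 0.67 = 0.3284
Acceptance = min(1, 0.3284) = 0.3284

0.3284


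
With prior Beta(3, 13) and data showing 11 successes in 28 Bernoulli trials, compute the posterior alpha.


Conjugate update: alpha_posterior = alpha_prior + k
= 3 + 11 = 14

14


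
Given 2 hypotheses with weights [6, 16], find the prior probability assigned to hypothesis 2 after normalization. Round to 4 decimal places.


To normalize, divide each weight by the sum of all weights.
Sum = 22
Prior(H2) = 16/22 = 0.7273

0.7273


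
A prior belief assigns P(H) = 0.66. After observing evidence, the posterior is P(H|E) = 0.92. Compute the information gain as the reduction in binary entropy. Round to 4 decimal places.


H(prior) = -0.66*log2(0.66) - 0.34*log2(0.34)
= 0.9248
H(post) = -0.92*log2(0.92) - 0.08*log2(0.08)
= 0.4022
IG = 0.9248 - 0.4022 = 0.5226

0.5226


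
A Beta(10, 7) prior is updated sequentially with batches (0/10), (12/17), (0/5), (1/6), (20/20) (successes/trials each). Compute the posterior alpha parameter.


Sequential conjugate updating is equivalent to a single batch update.
Total successes across all batches = 33
alpha_posterior = alpha_prior + total_successes = 10 + 33
= 43

43


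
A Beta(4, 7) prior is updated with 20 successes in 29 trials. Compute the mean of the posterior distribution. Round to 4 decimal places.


After update: Beta(24, 16)
Mean = 24 / (24 + 16) = 24 / 40
= 0.6

0.6


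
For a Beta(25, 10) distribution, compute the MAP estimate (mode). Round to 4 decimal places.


MAP = mode = (a-1)/(a+b-2)
= (25-1)/(25+10-2)
= 24/33 = 0.7273

0.7273


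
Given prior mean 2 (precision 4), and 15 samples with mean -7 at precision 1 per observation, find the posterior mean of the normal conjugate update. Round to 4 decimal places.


The posterior mean is a precision-weighted average of prior and data.
Post. prec. = 4 + 15 = 19
Post. mean = (8 + -105)/19 = -97/19 = -5.1053

-5.1053


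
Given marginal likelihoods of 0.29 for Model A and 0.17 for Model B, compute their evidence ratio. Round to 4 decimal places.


Ratio = ML(A) / ML(B) = 0.29/0.17
= 1.7059

1.7059


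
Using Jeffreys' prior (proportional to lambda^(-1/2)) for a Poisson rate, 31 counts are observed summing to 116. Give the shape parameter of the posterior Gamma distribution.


Conjugate update: Gamma(prior_shape + S, prior_rate + n).
Prior shape = 0.5, prior rate = 0.
Posterior shape = 0.5 + S = 0.5 + 116 = 116.5

116.5


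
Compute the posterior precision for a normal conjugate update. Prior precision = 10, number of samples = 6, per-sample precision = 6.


tau_post = tau_0 + n * tau
= 10 + 6 * 6 = 46

46


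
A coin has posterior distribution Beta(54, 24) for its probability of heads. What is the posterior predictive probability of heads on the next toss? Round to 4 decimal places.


Posterior predictive = E[theta] = alpha/(alpha+beta)
= 54/78
= 0.6923

0.6923


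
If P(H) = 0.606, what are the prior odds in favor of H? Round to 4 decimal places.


Prior odds = P(H) / (1 - P(H))
= 0.606 / 0.394
= 1.5381

1.5381


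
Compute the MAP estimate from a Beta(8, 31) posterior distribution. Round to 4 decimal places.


MAP = mode of Beta distribution
= (alpha - 1)/(alpha + beta - 2)
= (8-1)/(8+31-2)
= 7/37 = 0.1892

0.1892


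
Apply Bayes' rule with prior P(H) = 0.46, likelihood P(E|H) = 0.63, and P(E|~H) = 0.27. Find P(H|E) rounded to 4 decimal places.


Step 1: Compute marginal P(E) = P(E|H)P(H) + P(E|~H)P(~H)
= 0.63*0.46 + 0.27*0.54 = 0.4356
Step 2: P(H|E) = P(E|H)P(H)/P(E) = 0.2898/0.4356
= 0.6653

0.6653


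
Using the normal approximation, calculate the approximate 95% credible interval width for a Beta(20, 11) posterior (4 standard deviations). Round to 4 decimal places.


Var(Beta) = 20*11/(31^2 * 32) = 0.0072
SD = 0.0846
Width ~ 4*SD = 0.3383

0.3383


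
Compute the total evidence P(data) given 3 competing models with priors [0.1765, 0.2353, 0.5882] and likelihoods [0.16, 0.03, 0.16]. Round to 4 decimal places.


Marginal likelihood = sum P(model_i) * P(data|model_i)
Model 1: 0.1765 * 0.16 = 0.0282
Model 2: 0.2353 * 0.03 = 0.0071
Model 3: 0.5882 * 0.16 = 0.0941
Total = 0.1294

0.1294


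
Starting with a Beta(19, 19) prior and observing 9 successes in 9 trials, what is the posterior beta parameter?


Posterior beta = prior beta + failures
Failures = 9 - 9 = 0
beta_post = 19 + 0 = 19

19


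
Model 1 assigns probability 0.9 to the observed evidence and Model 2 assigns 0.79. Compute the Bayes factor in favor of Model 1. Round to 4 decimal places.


BF = P(data|M1) / P(data|M2)
= 0.9 / 0.79 = 1.1392

1.1392


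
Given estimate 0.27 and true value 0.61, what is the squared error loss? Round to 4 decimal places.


Squared error = (estimate - true)^2
Difference = -0.34
Loss = -0.34^2 = 0.1156

0.1156


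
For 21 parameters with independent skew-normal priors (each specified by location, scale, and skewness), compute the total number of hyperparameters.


A skew-normal prior has 3 hyperparameters per parameter.
Total = 21 * 3 = 63

63


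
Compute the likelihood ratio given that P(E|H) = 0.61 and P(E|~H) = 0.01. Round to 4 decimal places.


LR = P(E|H) / P(E|~H)
= 0.61 / 0.01 = 61.0

61.0


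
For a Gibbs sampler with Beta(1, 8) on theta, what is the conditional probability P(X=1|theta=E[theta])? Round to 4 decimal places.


E[theta] = 1/(1+8) = 0.1111
P(X=1|theta) = theta = 0.1111

0.1111


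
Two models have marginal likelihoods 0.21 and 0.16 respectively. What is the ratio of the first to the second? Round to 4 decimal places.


Evidence ratio = 0.21 / 0.16
= 1.3125

1.3125


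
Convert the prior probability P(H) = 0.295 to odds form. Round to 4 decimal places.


P(not H) = 1 - 0.295 = 0.705
Odds = 0.295 / 0.705 = 0.4184

0.4184


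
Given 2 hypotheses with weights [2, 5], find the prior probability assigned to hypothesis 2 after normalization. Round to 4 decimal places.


To normalize, divide each weight by the sum of all weights.
Sum = 7
Prior(H2) = 5/7 = 0.7143

0.7143


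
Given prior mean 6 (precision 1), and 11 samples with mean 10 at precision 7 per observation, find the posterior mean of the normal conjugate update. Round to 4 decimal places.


The posterior mean is a precision-weighted average of prior and data.
Post. prec. = 1 + 77 = 78
Post. mean = (6 + 770)/78 = 776/78 = 9.9487

9.9487


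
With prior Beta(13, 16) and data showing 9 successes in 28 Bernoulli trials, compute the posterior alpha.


Conjugate update: alpha_posterior = alpha_prior + k
= 13 + 9 = 22

22


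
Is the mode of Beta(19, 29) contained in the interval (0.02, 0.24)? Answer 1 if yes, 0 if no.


Mode = (a-1)/(a+b-2) = 18/46 = 0.3913
Interval: (0.02, 0.24)
Contains mode? 0

0


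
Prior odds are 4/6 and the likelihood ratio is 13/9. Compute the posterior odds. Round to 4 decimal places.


Posterior odds = prior odds * likelihood ratio
= (4/6) * (13/9)
= 52 / 54
= 0.963

0.963


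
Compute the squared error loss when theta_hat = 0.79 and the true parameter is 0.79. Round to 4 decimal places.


L = (theta_hat - theta_true)^2
= (0.79 - 0.79)^2
= 0.0^2 = 0.0

0.0


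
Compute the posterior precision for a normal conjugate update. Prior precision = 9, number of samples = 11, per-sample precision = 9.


tau_post = tau_0 + n * tau
= 9 + 11 * 9 = 108

108


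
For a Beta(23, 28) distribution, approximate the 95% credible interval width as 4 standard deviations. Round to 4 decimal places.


Variance of Beta(a,b) = ab / ((a+b)^2 * (a+b+1))
= 23*28 / ((51)^2 * 52)
= 0.0048
SD = sqrt(0.0048) = 0.069
Width = 4 * SD = 0.276

0.276


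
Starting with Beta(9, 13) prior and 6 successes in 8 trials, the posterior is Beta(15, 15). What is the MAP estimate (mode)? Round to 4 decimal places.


The mode of Beta(a, b) when a > 1 and b > 1 is (a-1)/(a+b-2)
= (15 - 1) / (15 + 15 - 2)
= 14 / 28
= 0.5

0.5


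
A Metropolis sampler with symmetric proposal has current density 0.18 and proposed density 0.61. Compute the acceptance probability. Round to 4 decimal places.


For symmetric proposals, acceptance = min(1, pi(x*)/pi(x))
= min(1, 0.61/0.18)
= min(1, 3.3889) = 1.0

1.0


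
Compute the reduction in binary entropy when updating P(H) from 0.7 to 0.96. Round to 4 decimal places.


H_before = -p*log2(p) - (1-p)*log2(1-p) for p=0.7: 0.8813
H_after for p=0.96: 0.2423
Reduction = 0.8813 - 0.2423 = 0.639

0.639


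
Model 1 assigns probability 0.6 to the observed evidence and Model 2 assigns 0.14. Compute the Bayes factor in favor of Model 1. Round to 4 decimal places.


BF = P(data|M1) / P(data|M2)
= 0.6 / 0.14 = 4.2857

4.2857


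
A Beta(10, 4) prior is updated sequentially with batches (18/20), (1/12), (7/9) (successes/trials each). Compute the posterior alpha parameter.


Sequential conjugate updating is equivalent to a single batch update.
Total successes across all batches = 26
alpha_posterior = alpha_prior + total_successes = 10 + 26
= 36

36


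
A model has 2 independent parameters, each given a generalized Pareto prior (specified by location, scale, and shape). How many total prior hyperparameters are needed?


Each generalized Pareto prior needs 3 hyperparameters (location, scale, and shape).
Total = 3 * 2 = 6

6


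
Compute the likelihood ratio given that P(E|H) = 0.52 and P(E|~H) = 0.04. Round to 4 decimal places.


LR = P(E|H) / P(E|~H)
= 0.52 / 0.04 = 13.0

13.0


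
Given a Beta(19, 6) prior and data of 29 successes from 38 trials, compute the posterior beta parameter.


Number of failures = 38 - 29 = 9
Posterior beta = 6 + 9 = 15

15


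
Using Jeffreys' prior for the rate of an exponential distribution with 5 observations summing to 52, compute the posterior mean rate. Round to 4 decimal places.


Jeffreys' prior leads to posterior Gamma(5, 52).
Mean = 5/52 = 0.0962

0.0962


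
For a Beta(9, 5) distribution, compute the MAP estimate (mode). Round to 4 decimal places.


MAP = mode = (a-1)/(a+b-2)
= (9-1)/(9+5-2)
= 8/12 = 0.6667

0.6667


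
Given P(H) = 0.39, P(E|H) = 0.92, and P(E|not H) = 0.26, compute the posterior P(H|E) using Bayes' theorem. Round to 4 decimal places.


By Bayes' theorem: P(H|E) = P(E|H)*P(H) / P(E)
P(E) = P(E|H)*P(H) + P(E|not H)*P(not H)
P(E) = 0.92*0.39 + 0.26*0.61 = 0.5174
P(H|E) = 0.92*0.39 / 0.5174 = 0.6935

0.6935


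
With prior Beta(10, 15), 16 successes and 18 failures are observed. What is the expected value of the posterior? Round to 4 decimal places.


Posterior = Beta(26, 33)
E[theta] = alpha/(alpha+beta)
= 26/59 = 0.4407

0.4407


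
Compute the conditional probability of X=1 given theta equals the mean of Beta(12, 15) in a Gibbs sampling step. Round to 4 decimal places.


Mean of Beta(12, 15) = 0.4444
P(X=1 | theta=0.4444) = 0.4444

0.4444


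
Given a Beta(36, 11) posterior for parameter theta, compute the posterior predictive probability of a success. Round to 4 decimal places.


For a Beta-Bernoulli model, the predictive probability is the mean:
P(success) = 36/(36+11) = 36/47 = 0.766

0.766


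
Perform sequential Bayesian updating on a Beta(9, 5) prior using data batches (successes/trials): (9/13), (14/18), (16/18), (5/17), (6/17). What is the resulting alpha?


Accumulate successes: 50
Posterior alpha = prior alpha + sum of successes
= 9 + 50 = 59

59


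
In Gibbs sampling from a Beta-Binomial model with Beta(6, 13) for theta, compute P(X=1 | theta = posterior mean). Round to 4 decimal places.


Posterior mean = alpha/(alpha+beta) = 6/19 = 0.3158
P(X=1|theta=mean) = theta = 0.3158

0.3158


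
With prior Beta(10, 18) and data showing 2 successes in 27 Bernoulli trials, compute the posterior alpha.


Conjugate update: alpha_posterior = alpha_prior + k
= 10 + 2 = 12

12


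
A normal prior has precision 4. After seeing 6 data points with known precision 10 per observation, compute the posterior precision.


In the conjugate normal model, precisions add:
tau_posterior = tau_prior + n * tau_data
= 4 + 6*10 = 64

64


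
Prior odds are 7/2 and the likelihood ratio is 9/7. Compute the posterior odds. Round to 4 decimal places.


Posterior odds = prior odds * likelihood ratio
= (7/2) * (9/7)
= 63 / 14
= 4.5

4.5


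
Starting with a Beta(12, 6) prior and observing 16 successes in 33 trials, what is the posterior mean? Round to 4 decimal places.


Posterior parameters: alpha = 12 + 16 = 28
beta = 6 + 17 = 23
Posterior mean = alpha / (alpha + beta) = 28 / 51
= 0.549

0.549


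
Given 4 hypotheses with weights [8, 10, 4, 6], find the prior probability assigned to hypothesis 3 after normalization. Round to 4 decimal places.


To normalize, divide each weight by the sum of all weights.
Sum = 28
Prior(H3) = 4/28 = 0.1429

0.1429


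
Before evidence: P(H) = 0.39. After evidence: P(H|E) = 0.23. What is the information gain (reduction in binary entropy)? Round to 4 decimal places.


Prior entropy = 0.9648
Posterior entropy = 0.778
Information gain = 0.9648 - 0.778 = 0.1868

0.1868


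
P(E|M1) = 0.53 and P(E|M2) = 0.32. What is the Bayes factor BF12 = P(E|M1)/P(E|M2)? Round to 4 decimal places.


Bayes factor BF12 = P(E|M1) / P(E|M2)
= 0.53 / 0.32
= 1.6562

1.6562


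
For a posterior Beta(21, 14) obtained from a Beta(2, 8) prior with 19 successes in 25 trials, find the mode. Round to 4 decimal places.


Mode = (alpha - 1) / (alpha + beta - 2)
= 20 / 33
= 0.6061

0.6061


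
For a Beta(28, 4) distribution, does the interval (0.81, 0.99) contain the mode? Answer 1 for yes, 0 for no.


Mode of Beta(a,b) = (a-1)/(a+b-2)
= (28-1)/(28+4-2) = 0.9
Check: 0.81 <= 0.9 <= 0.99?
Result: 1

1


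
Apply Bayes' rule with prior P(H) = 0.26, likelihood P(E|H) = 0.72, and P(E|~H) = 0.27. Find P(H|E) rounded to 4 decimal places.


Step 1: Compute marginal P(E) = P(E|H)P(H) + P(E|~H)P(~H)
= 0.72*0.26 + 0.27*0.74 = 0.387
Step 2: P(H|E) = P(E|H)P(H)/P(E) = 0.1872/0.387
= 0.4837

0.4837


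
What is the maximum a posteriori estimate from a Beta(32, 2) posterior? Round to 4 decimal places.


The MAP estimate equals the mode of the distribution.
Mode of Beta(a,b) = (a-1)/(a+b-2)
= 31/32
= 0.9688

0.9688


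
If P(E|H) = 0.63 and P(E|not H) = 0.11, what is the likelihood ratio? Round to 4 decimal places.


Likelihood ratio = P(E|H) / P(E|not H)
= 0.63 / 0.11
= 5.7273

5.7273


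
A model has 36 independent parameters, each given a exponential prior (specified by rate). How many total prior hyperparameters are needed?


Each exponential prior needs 1 hyperparameter (rate).
Total = 1 * 36 = 36

36


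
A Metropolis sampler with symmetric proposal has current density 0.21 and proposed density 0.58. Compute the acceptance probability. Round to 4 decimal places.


For symmetric proposals, acceptance = min(1, pi(x*)/pi(x))
= min(1, 0.58/0.21)
= min(1, 2.7619) = 1.0

1.0


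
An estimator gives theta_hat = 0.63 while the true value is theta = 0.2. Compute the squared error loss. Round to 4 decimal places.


The squared error loss is (theta_hat - theta)^2
= (0.63 - 0.2)^2
= (0.43)^2 = 0.1849

0.1849
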